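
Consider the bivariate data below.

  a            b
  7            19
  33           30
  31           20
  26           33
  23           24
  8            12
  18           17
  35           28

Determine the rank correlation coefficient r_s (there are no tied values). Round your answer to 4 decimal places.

Rank a: 1, 7, 6, 5, 4, 2, 3, 8
Rank b: 3, 7, 4, 8, 5, 1, 2, 6
d = rank(a) − rank(b): -2, 0, 2, -3, -1, 1, 1, 2; Σd² = 24
ρ = 1 − 6Σd² / [n(n²−1)] = 1 − 6×24 / (8×63) = 1 − 144/504 ≈ 0.7143

0.7143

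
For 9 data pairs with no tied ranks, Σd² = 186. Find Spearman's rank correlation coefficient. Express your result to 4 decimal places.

ρ = 1 − 6Σd² / [n(n²−1)] = 1 − 6×186 / (9×80)
  = 1 − 1116/720 = 1 − 1.55000 ≈ -0.5500

-0.5500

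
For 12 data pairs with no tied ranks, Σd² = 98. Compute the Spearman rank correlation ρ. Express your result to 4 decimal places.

ρ = 1 − 6Σd² / [n(n²−1)] = 1 − 6×98 / (12×143)
  = 1 − 588/1716 = 1 − 0.34266 ≈ 0.6573

0.6573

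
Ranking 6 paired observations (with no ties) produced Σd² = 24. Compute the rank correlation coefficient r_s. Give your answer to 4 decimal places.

ρ = 1 − 6Σd² / [n(n²−1)] = 1 − 6×24 / (6×35)
  = 1 − 144/210 = 1 − 0.68571 ≈ 0.3143

0.3143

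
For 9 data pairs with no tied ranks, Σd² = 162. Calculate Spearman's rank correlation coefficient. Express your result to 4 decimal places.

-0.3500

ρ = 1 − 6Σd² / [n(n²−1)] = 1 − 6×162 / (9×80)
  = 1 − 972/720 = 1 − 1.35000 ≈ -0.3500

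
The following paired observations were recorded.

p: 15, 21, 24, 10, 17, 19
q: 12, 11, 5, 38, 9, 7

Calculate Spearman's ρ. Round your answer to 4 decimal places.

Rank p: 2, 5, 6, 1, 3, 4
Rank q: 5, 4, 1, 6, 3, 2
d = rank(p) − rank(q): -3, 1, 5, -5, 0, 2; Σd² = 64
ρ = 1 − 6Σd² / [n(n²−1)] = 1 − 6×64 / (6×35) = 1 − 384/210 ≈ -0.8286

-0.8286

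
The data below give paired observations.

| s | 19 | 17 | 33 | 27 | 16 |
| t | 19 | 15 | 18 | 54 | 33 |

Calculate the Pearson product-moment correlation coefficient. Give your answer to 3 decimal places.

0.173

n = 5, Σs = 112, Σt = 139, Σs² = 2724, Σt² = 4915, Σst = 3196
nΣst − ΣsΣt = 15980 − 15568 = 412
nΣs² − (Σs)² = 13620 − 12544 = 1076; nΣt² − (Σt)² = 24575 − 19321 = 5254
r = 412 / √(1076 × 5254) = 412 / 2377.6678 ≈ 0.173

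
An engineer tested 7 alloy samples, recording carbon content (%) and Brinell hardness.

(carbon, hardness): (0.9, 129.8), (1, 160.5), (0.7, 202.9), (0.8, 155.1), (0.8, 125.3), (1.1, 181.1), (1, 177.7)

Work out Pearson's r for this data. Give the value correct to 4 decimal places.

0.0597

n = 7, Σx = 6.3, Σy = 1132.4, Σx² = 5.79, Σy² = 187907.3, Σxy = 1020.58
nΣxy − ΣxΣy = 7144.06 − 7134.12 = 9.94
nΣx² − (Σx)² = 40.53 − 39.69 = 0.84; nΣy² − (Σy)² = 1315351.1 − 1282329.76 = 33021.34
r = 9.94 / √(0.84 × 33021.34) = 9.94 / 166.5471 ≈ 0.0597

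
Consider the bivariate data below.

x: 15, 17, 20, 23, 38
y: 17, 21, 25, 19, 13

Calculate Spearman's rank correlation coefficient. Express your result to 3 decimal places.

-0.300

Rank x: 1, 2, 3, 4, 5
Rank y: 2, 4, 5, 3, 1
d = rank(x) − rank(y): -1, -2, -2, 1, 4; Σd² = 26
ρ = 1 − 6Σd² / [n(n²−1)] = 1 − 6×26 / (5×24) = 1 − 156/120 ≈ -0.300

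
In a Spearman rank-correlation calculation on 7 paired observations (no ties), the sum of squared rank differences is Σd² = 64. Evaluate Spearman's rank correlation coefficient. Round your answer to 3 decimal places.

ρ = 1 − 6Σd² / [n(n²−1)] = 1 − 6×64 / (7×48)
  = 1 − 384/336 = 1 − 1.1429 ≈ -0.143

-0.143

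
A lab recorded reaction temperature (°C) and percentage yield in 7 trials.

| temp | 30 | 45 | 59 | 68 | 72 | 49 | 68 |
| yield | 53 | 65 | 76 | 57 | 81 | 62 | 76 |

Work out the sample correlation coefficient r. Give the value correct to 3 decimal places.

n = 7, Σx = 391, Σy = 470, Σx² = 23239, Σy² = 32240, Σxy = 26913
nΣxy − ΣxΣy = 188391 − 183770 = 4621
nΣx² − (Σx)² = 162673 − 152881 = 9792; nΣy² − (Σy)² = 225680 − 220900 = 4780
r = 4621 / √(9792 × 4780) = 4621 / 6841.4735 ≈ 0.675

0.675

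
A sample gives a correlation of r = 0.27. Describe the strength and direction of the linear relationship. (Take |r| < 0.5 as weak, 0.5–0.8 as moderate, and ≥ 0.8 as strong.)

weak positive

r = 0.27 > 0 so the relationship is positive.
|r| = 0.27, which falls in the weak range.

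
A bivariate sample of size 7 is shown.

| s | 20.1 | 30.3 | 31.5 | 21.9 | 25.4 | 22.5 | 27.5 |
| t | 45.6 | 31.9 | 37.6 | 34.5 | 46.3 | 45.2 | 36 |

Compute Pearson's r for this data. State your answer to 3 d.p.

n = 7, Σs = 179.2, Σt = 277.1, Σs² = 4701.62, Σt² = 11183.71, Σst = 7006.1
nΣst − ΣsΣt = 49042.7 − 49656.32 = -613.62
nΣs² − (Σs)² = 32911.34 − 32112.64 = 798.7; nΣt² − (Σt)² = 78285.97 − 76784.41 = 1501.56
r = -613.62 / √(798.7 × 1501.56) = -613.62 / 1095.1237 ≈ -0.560

-0.560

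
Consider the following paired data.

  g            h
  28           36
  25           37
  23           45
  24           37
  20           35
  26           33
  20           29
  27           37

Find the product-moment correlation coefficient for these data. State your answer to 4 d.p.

n = 8, Σg = 193, Σh = 289, Σg² = 4719, Σh² = 10583, Σgh = 6993
nΣgh − ΣgΣh = 55944 − 55777 = 167
nΣg² − (Σg)² = 37752 − 37249 = 503; nΣh² − (Σh)² = 84664 − 83521 = 1143
r = 167 / √(503 × 1143) = 167 / 758.2407 ≈ 0.2202

0.2202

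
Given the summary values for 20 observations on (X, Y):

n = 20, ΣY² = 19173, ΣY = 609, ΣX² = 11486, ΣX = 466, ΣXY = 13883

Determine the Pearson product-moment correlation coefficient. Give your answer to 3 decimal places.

r = (nΣXY − ΣXΣY) / √[(nΣX² − (ΣX)²)(nΣY² − (ΣY)²)]
Numerator: 20×13883 − 466×609 = -6134
Denominator: √[(229720 − 217156)(383460 − 370881)] = √[12564 × 12579] = 12571.4978
r = -6134 / 12571.4978 ≈ -0.488

-0.488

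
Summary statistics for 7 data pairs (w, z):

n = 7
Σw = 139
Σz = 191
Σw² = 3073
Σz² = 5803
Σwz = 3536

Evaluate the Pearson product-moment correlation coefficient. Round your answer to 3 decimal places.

-0.597

r = (nΣwz − ΣwΣz) / √[(nΣw² − (Σw)²)(nΣz² − (Σz)²)]
Numerator: 7×3536 − 139×191 = -1797
Denominator: √[(21511 − 19321)(40621 − 36481)] = √[2190 × 4140] = 3011.0795
r = -1797 / 3011.0795 ≈ -0.597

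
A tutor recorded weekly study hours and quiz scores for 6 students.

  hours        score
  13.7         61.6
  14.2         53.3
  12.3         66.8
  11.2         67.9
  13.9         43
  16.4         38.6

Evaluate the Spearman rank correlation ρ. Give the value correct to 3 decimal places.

-0.943

Rank hours: 3, 5, 2, 1, 4, 6
Rank score: 4, 3, 5, 6, 2, 1
d = rank(hours) − rank(score): -1, 2, -3, -5, 2, 5; Σd² = 68
ρ = 1 − 6Σd² / [n(n²−1)] = 1 − 6×68 / (6×35) = 1 − 408/210 ≈ -0.943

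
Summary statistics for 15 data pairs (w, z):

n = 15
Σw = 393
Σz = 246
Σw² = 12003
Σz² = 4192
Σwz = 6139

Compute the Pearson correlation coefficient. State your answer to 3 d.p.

-0.590

r = (nΣwz − ΣwΣz) / √[(nΣw² − (Σw)²)(nΣz² − (Σz)²)]
Numerator: 15×6139 − 393×246 = -4593
Denominator: √[(180045 − 154449)(62880 − 60516)] = √[25596 × 2364] = 7778.7495
r = -4593 / 7778.7495 ≈ -0.590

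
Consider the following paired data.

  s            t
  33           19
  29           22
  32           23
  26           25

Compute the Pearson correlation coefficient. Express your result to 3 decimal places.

-0.801

n = 4, Σs = 120, Σt = 89, Σs² = 3630, Σt² = 1999, Σst = 2651
nΣst − ΣsΣt = 10604 − 10680 = -76
nΣs² − (Σs)² = 14520 − 14400 = 120; nΣt² − (Σt)² = 7996 − 7921 = 75
r = -76 / √(120 × 75) = -76 / 94.8683 ≈ -0.801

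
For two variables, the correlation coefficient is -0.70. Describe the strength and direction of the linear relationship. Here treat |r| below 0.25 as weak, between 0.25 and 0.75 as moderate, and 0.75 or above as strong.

r = -0.70 < 0 so the relationship is negative.
|r| = 0.70, which falls in the moderate range.

moderate negative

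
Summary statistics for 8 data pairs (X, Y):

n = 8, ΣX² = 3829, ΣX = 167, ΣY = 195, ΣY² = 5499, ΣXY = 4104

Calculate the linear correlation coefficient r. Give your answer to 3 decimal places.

0.066

r = (nΣXY − ΣXΣY) / √[(nΣX² − (ΣX)²)(nΣY² − (ΣY)²)]
Numerator: 8×4104 − 167×195 = 267
Denominator: √[(30632 − 27889)(43992 − 38025)] = √[2743 × 5967] = 4045.6744
r = 267 / 4045.6744 ≈ 0.066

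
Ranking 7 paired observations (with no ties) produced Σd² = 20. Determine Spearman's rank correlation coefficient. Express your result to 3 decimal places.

0.643

ρ = 1 − 6Σd² / [n(n²−1)] = 1 − 6×20 / (7×48)
  = 1 − 120/336 = 1 − 0.3571 ≈ 0.643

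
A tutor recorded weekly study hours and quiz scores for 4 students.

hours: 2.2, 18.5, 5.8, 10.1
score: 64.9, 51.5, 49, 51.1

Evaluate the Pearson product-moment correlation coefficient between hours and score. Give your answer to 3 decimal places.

n = 4, Σx = 36.6, Σy = 216.5, Σx² = 482.74, Σy² = 11876.47, Σxy = 1895.84
nΣxy − ΣxΣy = 7583.36 − 7923.9 = -340.54
nΣx² − (Σx)² = 1930.96 − 1339.56 = 591.4; nΣy² − (Σy)² = 47505.88 − 46872.25 = 633.63
r = -340.54 / √(591.4 × 633.63) = -340.54 / 612.1509 ≈ -0.556

-0.556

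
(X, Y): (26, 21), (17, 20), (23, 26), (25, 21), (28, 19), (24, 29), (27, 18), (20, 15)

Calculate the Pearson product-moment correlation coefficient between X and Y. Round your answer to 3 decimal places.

n = 8, ΣX = 190, ΣY = 169, ΣX² = 4608, ΣY² = 3709, ΣXY = 4023
nΣXY − ΣXΣY = 32184 − 32110 = 74
nΣX² − (ΣX)² = 36864 − 36100 = 764; nΣY² − (ΣY)² = 29672 − 28561 = 1111
r = 74 / √(764 × 1111) = 74 / 921.3056 ≈ 0.080

0.080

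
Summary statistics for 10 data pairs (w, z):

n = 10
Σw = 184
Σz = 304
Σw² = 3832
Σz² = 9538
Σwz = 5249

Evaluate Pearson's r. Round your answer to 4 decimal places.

r = (nΣwz − ΣwΣz) / √[(nΣw² − (Σw)²)(nΣz² − (Σz)²)]
Numerator: 10×5249 − 184×304 = -3446
Denominator: √[(38320 − 33856)(95380 − 92416)] = √[4464 × 2964] = 3637.4848
r = -3446 / 3637.4848 ≈ -0.9474

-0.9474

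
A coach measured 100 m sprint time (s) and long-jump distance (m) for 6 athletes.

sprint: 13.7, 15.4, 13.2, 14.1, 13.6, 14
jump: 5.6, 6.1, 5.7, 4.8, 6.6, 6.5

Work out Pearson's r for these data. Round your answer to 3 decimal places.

n = 6, Σx = 84, Σy = 35.3, Σx² = 1178.86, Σy² = 209.91, Σxy = 494.34
nΣxy − ΣxΣy = 2966.04 − 2965.2 = 0.84
nΣx² − (Σx)² = 7073.16 − 7056 = 17.16; nΣy² − (Σy)² = 1259.46 − 1246.09 = 13.37
r = 0.84 / √(17.16 × 13.37) = 0.84 / 15.1469 ≈ 0.055

0.055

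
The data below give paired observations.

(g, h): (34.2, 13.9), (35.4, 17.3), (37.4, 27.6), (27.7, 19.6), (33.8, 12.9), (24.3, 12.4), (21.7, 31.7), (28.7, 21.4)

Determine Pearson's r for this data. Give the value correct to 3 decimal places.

n = 8, Σg = 243.2, Σh = 156.8, Σg² = 7616.36, Σh² = 3421.44, Σgh = 4702.37
nΣgh − ΣgΣh = 37618.96 − 38133.76 = -514.8
nΣg² − (Σg)² = 60930.88 − 59146.24 = 1784.64; nΣh² − (Σh)² = 27371.52 − 24586.24 = 2785.28
r = -514.8 / √(1784.64 × 2785.28) = -514.8 / 2229.5116 ≈ -0.231

-0.231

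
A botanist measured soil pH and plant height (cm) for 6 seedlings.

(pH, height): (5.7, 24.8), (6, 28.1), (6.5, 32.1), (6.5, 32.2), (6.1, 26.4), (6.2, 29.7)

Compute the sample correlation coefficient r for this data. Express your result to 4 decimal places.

0.9499

n = 6, Σx = 37, Σy = 173.3, Σx² = 228.64, Σy² = 5050.95, Σxy = 1073.09
nΣxy − ΣxΣy = 6438.54 − 6412.1 = 26.44
nΣx² − (Σx)² = 1371.84 − 1369 = 2.84; nΣy² − (Σy)² = 30305.7 − 30032.89 = 272.81
r = 26.44 / √(2.84 × 272.81) = 26.44 / 27.8349 ≈ 0.9499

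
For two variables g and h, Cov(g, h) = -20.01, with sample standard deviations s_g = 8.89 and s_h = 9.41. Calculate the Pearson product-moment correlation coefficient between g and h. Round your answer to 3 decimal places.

r = Cov(g,h) / (s_g · s_h) = -20.01 / (8.89 × 9.41)
  = -20.01 / 83.6549 ≈ -0.239

-0.239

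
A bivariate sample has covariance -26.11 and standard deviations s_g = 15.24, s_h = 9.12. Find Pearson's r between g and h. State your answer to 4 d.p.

-0.1879

r = Cov(g,h) / (s_g · s_h) = -26.11 / (15.24 × 9.12)
  = -26.11 / 138.9888 ≈ -0.1879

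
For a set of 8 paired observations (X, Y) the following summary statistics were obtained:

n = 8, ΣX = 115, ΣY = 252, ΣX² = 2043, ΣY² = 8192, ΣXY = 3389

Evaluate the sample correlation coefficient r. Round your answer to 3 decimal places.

r = (nΣXY − ΣXΣY) / √[(nΣX² − (ΣX)²)(nΣY² − (ΣY)²)]
Numerator: 8×3389 − 115×252 = -1868
Denominator: √[(16344 − 13225)(65536 − 63504)] = √[3119 × 2032] = 2517.5003
r = -1868 / 2517.5003 ≈ -0.742

-0.742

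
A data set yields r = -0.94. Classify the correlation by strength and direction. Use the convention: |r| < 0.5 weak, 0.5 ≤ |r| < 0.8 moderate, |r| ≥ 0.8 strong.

r = -0.94 < 0 so the relationship is negative.
|r| = 0.94, which falls in the strong range.

strong negative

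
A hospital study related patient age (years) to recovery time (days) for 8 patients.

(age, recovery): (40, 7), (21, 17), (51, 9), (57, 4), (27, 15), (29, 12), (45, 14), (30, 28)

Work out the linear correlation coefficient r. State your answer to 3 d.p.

n = 8, Σx = 300, Σy = 106, Σx² = 12386, Σy² = 1784, Σxy = 3547
nΣxy − ΣxΣy = 28376 − 31800 = -3424
nΣx² − (Σx)² = 99088 − 90000 = 9088; nΣy² − (Σy)² = 14272 − 11236 = 3036
r = -3424 / √(9088 × 3036) = -3424 / 5252.7296 ≈ -0.652

-0.652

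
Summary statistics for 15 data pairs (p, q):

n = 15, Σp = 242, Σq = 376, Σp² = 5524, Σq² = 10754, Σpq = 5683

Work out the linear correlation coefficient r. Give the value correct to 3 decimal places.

r = (nΣpq − ΣpΣq) / √[(nΣp² − (Σp)²)(nΣq² − (Σq)²)]
Numerator: 15×5683 − 242×376 = -5747
Denominator: √[(82860 − 58564)(161310 − 141376)] = √[24296 × 19934] = 22007.1912
r = -5747 / 22007.1912 ≈ -0.261

-0.261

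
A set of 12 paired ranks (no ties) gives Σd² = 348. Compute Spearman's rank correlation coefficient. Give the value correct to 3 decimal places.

ρ = 1 − 6Σd² / [n(n²−1)] = 1 − 6×348 / (12×143)
  = 1 − 2088/1716 = 1 − 1.2168 ≈ -0.217

-0.217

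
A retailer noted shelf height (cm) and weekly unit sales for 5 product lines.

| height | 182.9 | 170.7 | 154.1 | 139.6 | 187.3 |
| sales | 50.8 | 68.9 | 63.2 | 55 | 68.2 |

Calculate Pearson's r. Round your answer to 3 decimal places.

n = 5, Σx = 834.6, Σy = 306.1, Σx² = 140907.16, Σy² = 18998.33, Σxy = 51243.53
nΣxy − ΣxΣy = 256217.65 − 255471.06 = 746.59
nΣx² − (Σx)² = 704535.8 − 696557.16 = 7978.64; nΣy² − (Σy)² = 94991.65 − 93697.21 = 1294.44
r = 746.59 / √(7978.64 × 1294.44) = 746.59 / 3213.7005 ≈ 0.232

0.232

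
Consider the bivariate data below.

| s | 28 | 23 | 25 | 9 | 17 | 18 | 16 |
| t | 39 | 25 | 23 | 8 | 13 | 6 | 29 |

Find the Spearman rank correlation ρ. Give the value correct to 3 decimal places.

Rank s: 7, 5, 6, 1, 3, 4, 2
Rank t: 7, 5, 4, 2, 3, 1, 6
d = rank(s) − rank(t): 0, 0, 2, -1, 0, 3, -4; Σd² = 30
ρ = 1 − 6Σd² / [n(n²−1)] = 1 − 6×30 / (7×48) = 1 − 180/336 ≈ 0.464

0.464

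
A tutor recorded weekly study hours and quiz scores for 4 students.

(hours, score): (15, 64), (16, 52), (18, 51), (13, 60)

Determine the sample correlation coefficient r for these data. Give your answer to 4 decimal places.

n = 4, Σx = 62, Σy = 227, Σx² = 974, Σy² = 13001, Σxy = 3490
nΣxy − ΣxΣy = 13960 − 14074 = -114
nΣx² − (Σx)² = 3896 − 3844 = 52; nΣy² − (Σy)² = 52004 − 51529 = 475
r = -114 / √(52 × 475) = -114 / 157.1623 ≈ -0.7254

-0.7254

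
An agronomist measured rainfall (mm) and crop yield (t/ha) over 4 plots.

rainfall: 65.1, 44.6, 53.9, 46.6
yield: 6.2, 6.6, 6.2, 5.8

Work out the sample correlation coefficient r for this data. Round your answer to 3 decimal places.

n = 4, Σx = 210.2, Σy = 24.8, Σx² = 11303.94, Σy² = 154.08, Σxy = 1302.44
nΣxy − ΣxΣy = 5209.76 − 5212.96 = -3.2
nΣx² − (Σx)² = 45215.76 − 44184.04 = 1031.72; nΣy² − (Σy)² = 616.32 − 615.04 = 1.28
r = -3.2 / √(1031.72 × 1.28) = -3.2 / 36.3401 ≈ -0.088

-0.088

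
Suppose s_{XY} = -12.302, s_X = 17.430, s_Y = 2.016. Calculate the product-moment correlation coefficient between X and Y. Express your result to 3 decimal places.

r = Cov(X,Y) / (s_X · s_Y) = -12.302 / (17.430 × 2.016)
  = -12.302 / 35.1389 ≈ -0.350

-0.350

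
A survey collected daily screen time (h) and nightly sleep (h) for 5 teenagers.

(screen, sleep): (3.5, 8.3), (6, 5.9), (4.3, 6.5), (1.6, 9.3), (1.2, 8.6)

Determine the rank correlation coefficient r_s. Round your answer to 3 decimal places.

Rank screen: 3, 5, 4, 2, 1
Rank sleep: 3, 1, 2, 5, 4
d = rank(screen) − rank(sleep): 0, 4, 2, -3, -3; Σd² = 38
ρ = 1 − 6Σd² / [n(n²−1)] = 1 − 6×38 / (5×24) = 1 − 228/120 ≈ -0.900

-0.900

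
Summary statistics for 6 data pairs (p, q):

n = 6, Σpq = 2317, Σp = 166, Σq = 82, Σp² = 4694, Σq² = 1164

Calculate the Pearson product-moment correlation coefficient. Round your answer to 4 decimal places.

r = (nΣpq − ΣpΣq) / √[(nΣp² − (Σp)²)(nΣq² − (Σq)²)]
Numerator: 6×2317 − 166×82 = 290
Denominator: √[(28164 − 27556)(6984 − 6724)] = √[608 × 260] = 397.5928
r = 290 / 397.5928 ≈ 0.7294

0.7294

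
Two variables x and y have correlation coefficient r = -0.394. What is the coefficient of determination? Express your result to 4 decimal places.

0.1552

r² = (-0.394)² = 0.1552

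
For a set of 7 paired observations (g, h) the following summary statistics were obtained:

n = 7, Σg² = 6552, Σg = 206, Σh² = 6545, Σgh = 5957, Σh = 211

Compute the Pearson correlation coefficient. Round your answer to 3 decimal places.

-0.839

r = (nΣgh − ΣgΣh) / √[(nΣg² − (Σg)²)(nΣh² − (Σh)²)]
Numerator: 7×5957 − 206×211 = -1767
Denominator: √[(45864 − 42436)(45815 − 44521)] = √[3428 × 1294] = 2106.1415
r = -1767 / 2106.1415 ≈ -0.839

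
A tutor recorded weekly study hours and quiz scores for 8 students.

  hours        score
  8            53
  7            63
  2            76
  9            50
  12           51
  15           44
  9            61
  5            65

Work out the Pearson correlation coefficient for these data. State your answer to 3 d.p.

-0.919

n = 8, Σx = 67, Σy = 463, Σx² = 673, Σy² = 27537, Σxy = 3613
nΣxy − ΣxΣy = 28904 − 31021 = -2117
nΣx² − (Σx)² = 5384 − 4489 = 895; nΣy² − (Σy)² = 220296 − 214369 = 5927
r = -2117 / √(895 × 5927) = -2117 / 2303.1858 ≈ -0.919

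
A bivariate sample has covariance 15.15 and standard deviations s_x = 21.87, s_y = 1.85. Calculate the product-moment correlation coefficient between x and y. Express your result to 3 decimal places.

r = Cov(x,y) / (s_x · s_y) = 15.15 / (21.87 × 1.85)
  = 15.15 / 40.4595 ≈ 0.374

0.374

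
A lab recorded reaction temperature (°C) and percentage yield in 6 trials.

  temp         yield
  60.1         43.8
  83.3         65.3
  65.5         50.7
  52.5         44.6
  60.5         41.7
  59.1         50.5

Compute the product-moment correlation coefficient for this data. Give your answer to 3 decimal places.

n = 6, Σx = 381, Σy = 296.6, Σx² = 24750.46, Σy² = 15031.32, Σxy = 19241.62
nΣxy − ΣxΣy = 115449.72 − 113004.6 = 2445.12
nΣx² − (Σx)² = 148502.76 − 145161 = 3341.76; nΣy² − (Σy)² = 90187.92 − 87971.56 = 2216.36
r = 2445.12 / √(3341.76 × 2216.36) = 2445.12 / 2721.4965 ≈ 0.898

0.898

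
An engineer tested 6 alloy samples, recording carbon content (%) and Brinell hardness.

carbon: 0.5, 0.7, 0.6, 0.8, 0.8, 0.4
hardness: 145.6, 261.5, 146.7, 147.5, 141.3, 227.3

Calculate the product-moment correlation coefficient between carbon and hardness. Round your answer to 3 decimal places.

-0.275

n = 6, Σx = 3.8, Σy = 1069.9, Σx² = 2.54, Σy² = 204489.73, Σxy = 665.83
nΣxy − ΣxΣy = 3994.98 − 4065.62 = -70.64
nΣx² − (Σx)² = 15.24 − 14.44 = 0.8; nΣy² − (Σy)² = 1226938.38 − 1144686.01 = 82252.37
r = -70.64 / √(0.8 × 82252.37) = -70.64 / 256.5188 ≈ -0.275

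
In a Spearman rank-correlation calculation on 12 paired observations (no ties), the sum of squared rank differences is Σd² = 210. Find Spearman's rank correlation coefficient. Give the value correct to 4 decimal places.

ρ = 1 − 6Σd² / [n(n²−1)] = 1 − 6×210 / (12×143)
  = 1 − 1260/1716 = 1 − 0.73427 ≈ 0.2657

0.2657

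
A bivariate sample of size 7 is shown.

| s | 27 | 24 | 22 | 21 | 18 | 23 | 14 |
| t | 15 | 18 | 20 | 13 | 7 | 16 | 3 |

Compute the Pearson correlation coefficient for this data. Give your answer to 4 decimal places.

0.8254

n = 7, Σs = 149, Σt = 92, Σs² = 3279, Σt² = 1432, Σst = 2086
nΣst − ΣsΣt = 14602 − 13708 = 894
nΣs² − (Σs)² = 22953 − 22201 = 752; nΣt² − (Σt)² = 10024 − 8464 = 1560
r = 894 / √(752 × 1560) = 894 / 1083.1066 ≈ 0.8254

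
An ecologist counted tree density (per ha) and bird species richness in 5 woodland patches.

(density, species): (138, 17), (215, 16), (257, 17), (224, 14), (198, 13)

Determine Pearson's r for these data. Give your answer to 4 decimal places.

n = 5, Σx = 1032, Σy = 77, Σx² = 220698, Σy² = 1199, Σxy = 15865
nΣxy − ΣxΣy = 79325 − 79464 = -139
nΣx² − (Σx)² = 1103490 − 1065024 = 38466; nΣy² − (Σy)² = 5995 − 5929 = 66
r = -139 / √(38466 × 66) = -139 / 1593.3474 ≈ -0.0872

-0.0872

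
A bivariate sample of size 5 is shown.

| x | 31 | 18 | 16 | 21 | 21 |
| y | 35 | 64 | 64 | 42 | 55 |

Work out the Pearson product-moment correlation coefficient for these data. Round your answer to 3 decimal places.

-0.880

n = 5, Σx = 107, Σy = 260, Σx² = 2423, Σy² = 14206, Σxy = 5298
nΣxy − ΣxΣy = 26490 − 27820 = -1330
nΣx² − (Σx)² = 12115 − 11449 = 666; nΣy² − (Σy)² = 71030 − 67600 = 3430
r = -1330 / √(666 × 3430) = -1330 / 1511.4166 ≈ -0.880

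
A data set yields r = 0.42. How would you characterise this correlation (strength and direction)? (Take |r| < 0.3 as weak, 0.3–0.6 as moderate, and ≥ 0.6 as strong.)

r = 0.42 > 0 so the relationship is positive.
|r| = 0.42, which falls in the moderate range.

moderate positive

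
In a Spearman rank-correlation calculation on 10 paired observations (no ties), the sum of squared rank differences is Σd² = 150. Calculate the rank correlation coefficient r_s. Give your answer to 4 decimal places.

ρ = 1 − 6Σd² / [n(n²−1)] = 1 − 6×150 / (10×99)
  = 1 − 900/990 = 1 − 0.90909 ≈ 0.0909

0.0909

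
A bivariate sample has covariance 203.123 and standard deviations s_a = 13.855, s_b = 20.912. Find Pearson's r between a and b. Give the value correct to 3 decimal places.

0.701

r = Cov(a,b) / (s_a · s_b) = 203.123 / (13.855 × 20.912)
  = 203.123 / 289.7358 ≈ 0.701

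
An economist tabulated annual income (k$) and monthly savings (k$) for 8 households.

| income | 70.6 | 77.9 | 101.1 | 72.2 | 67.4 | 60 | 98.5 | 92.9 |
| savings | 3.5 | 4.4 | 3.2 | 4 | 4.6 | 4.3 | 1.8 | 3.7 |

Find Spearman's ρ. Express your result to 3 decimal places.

Rank income: 3, 5, 8, 4, 2, 1, 7, 6
Rank savings: 3, 7, 2, 5, 8, 6, 1, 4
d = rank(income) − rank(savings): 0, -2, 6, -1, -6, -5, 6, 2; Σd² = 142
ρ = 1 − 6Σd² / [n(n²−1)] = 1 − 6×142 / (8×63) = 1 − 852/504 ≈ -0.690

-0.690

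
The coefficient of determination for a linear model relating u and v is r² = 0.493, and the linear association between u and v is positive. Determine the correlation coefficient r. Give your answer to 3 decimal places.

0.702

|r| = √0.493 = 0.702
The association is positive, so r = 0.702.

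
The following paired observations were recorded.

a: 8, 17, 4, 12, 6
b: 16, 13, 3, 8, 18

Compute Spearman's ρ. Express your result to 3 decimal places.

0.100

Rank a: 3, 5, 1, 4, 2
Rank b: 4, 3, 1, 2, 5
d = rank(a) − rank(b): -1, 2, 0, 2, -3; Σd² = 18
ρ = 1 − 6Σd² / [n(n²−1)] = 1 − 6×18 / (5×24) = 1 − 108/120 ≈ 0.100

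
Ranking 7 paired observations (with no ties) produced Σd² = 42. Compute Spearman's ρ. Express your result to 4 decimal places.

0.2500

ρ = 1 − 6Σd² / [n(n²−1)] = 1 − 6×42 / (7×48)
  = 1 − 252/336 = 1 − 0.75000 ≈ 0.2500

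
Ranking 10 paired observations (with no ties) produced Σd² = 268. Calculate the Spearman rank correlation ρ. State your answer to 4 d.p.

ρ = 1 − 6Σd² / [n(n²−1)] = 1 − 6×268 / (10×99)
  = 1 − 1608/990 = 1 − 1.62424 ≈ -0.6242

-0.6242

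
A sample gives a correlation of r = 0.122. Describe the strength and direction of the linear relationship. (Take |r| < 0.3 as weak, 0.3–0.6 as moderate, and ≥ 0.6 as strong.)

r = 0.122 > 0 so the relationship is positive.
|r| = 0.122, which falls in the weak range.

weak positive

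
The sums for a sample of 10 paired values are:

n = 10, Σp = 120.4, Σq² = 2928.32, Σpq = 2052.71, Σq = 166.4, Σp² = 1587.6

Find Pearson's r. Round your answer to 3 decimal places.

r = (nΣpq − ΣpΣq) / √[(nΣp² − (Σp)²)(nΣq² − (Σq)²)]
Numerator: 10×2052.71 − 120.4×166.4 = 492.54
Denominator: √[(15876 − 14496.16)(29283.2 − 27688.96)] = √[1379.84 × 1594.24] = 1483.1710
r = 492.54 / 1483.1710 ≈ 0.332

0.332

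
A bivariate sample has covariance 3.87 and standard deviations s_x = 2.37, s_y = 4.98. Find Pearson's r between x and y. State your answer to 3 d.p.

0.328

r = Cov(x,y) / (s_x · s_y) = 3.87 / (2.37 × 4.98)
  = 3.87 / 11.8026 ≈ 0.328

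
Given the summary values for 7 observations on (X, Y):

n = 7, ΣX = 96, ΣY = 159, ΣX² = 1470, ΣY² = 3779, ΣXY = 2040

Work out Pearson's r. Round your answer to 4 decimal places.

-0.8771

r = (nΣXY − ΣXΣY) / √[(nΣX² − (ΣX)²)(nΣY² − (ΣY)²)]
Numerator: 7×2040 − 96×159 = -984
Denominator: √[(10290 − 9216)(26453 − 25281)] = √[1074 × 1172] = 1121.9305
r = -984 / 1121.9305 ≈ -0.8771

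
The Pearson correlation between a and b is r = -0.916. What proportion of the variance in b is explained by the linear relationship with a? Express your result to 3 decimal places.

0.839

r² = (-0.916)² = 0.839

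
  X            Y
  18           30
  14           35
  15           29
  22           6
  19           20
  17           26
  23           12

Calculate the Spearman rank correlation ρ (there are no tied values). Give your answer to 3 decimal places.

-0.857

Rank X: 4, 1, 2, 6, 5, 3, 7
Rank Y: 6, 7, 5, 1, 3, 4, 2
d = rank(X) − rank(Y): -2, -6, -3, 5, 2, -1, 5; Σd² = 104
ρ = 1 − 6Σd² / [n(n²−1)] = 1 − 6×104 / (7×48) = 1 − 624/336 ≈ -0.857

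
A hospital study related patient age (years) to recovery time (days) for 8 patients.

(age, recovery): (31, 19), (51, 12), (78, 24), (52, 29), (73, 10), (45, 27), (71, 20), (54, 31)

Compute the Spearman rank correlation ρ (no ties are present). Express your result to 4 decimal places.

-0.0476

Rank age: 1, 3, 8, 4, 7, 2, 6, 5
Rank recovery: 3, 2, 5, 7, 1, 6, 4, 8
d = rank(age) − rank(recovery): -2, 1, 3, -3, 6, -4, 2, -3; Σd² = 88
ρ = 1 − 6Σd² / [n(n²−1)] = 1 − 6×88 / (8×63) = 1 − 528/504 ≈ -0.0476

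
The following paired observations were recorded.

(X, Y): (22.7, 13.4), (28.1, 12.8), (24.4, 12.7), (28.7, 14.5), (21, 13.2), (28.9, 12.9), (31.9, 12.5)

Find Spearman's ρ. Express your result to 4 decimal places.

Rank X: 2, 4, 3, 5, 1, 6, 7
Rank Y: 6, 3, 2, 7, 5, 4, 1
d = rank(X) − rank(Y): -4, 1, 1, -2, -4, 2, 6; Σd² = 78
ρ = 1 − 6Σd² / [n(n²−1)] = 1 − 6×78 / (7×48) = 1 − 468/336 ≈ -0.3929

-0.3929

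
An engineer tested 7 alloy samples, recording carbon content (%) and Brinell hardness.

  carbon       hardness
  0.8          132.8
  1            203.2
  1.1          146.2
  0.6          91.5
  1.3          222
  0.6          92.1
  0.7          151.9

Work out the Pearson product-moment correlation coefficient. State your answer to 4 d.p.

0.8564

n = 7, Σx = 6.1, Σy = 1039.7, Σx² = 5.75, Σy² = 169512.79, Σxy = 975.35
nΣxy − ΣxΣy = 6827.45 − 6342.17 = 485.28
nΣx² − (Σx)² = 40.25 − 37.21 = 3.04; nΣy² − (Σy)² = 1186589.53 − 1080976.09 = 105613.44
r = 485.28 / √(3.04 × 105613.44) = 485.28 / 566.6259 ≈ 0.8564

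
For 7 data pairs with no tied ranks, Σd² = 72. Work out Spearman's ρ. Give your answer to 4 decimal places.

-0.2857

ρ = 1 − 6Σd² / [n(n²−1)] = 1 − 6×72 / (7×48)
  = 1 − 432/336 = 1 − 1.28571 ≈ -0.2857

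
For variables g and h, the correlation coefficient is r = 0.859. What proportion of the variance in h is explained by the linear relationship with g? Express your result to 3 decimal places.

0.738

r² = (0.859)² = 0.738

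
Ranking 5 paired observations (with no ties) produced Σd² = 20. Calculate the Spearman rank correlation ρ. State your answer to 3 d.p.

ρ = 1 − 6Σd² / [n(n²−1)] = 1 − 6×20 / (5×24)
  = 1 − 120/120 = 1 − 1.0000 ≈ 0.000

0.000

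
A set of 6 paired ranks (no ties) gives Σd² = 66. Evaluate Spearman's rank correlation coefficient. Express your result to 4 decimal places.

ρ = 1 − 6Σd² / [n(n²−1)] = 1 − 6×66 / (6×35)
  = 1 − 396/210 = 1 − 1.88571 ≈ -0.8857

-0.8857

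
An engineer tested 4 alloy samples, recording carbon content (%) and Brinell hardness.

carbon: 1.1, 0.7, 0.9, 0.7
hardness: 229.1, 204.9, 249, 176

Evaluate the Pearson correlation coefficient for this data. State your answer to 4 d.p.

n = 4, Σx = 3.4, Σy = 859, Σx² = 3, Σy² = 187447.82, Σxy = 742.74
nΣxy − ΣxΣy = 2970.96 − 2920.6 = 50.36
nΣx² − (Σx)² = 12 − 11.56 = 0.44; nΣy² − (Σy)² = 749791.28 − 737881 = 11910.28
r = 50.36 / √(0.44 × 11910.28) = 50.36 / 72.3915 ≈ 0.6957

0.6957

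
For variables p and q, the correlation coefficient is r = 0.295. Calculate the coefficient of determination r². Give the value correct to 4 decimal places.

0.0870

r² = (0.295)² = 0.0870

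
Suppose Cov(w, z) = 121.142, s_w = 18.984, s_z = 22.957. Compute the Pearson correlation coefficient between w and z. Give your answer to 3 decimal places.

0.278

r = Cov(w,z) / (s_w · s_z) = 121.142 / (18.984 × 22.957)
  = 121.142 / 435.8157 ≈ 0.278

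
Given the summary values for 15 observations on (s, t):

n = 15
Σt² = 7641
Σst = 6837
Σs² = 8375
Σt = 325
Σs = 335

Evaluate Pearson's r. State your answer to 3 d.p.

-0.576

r = (nΣst − ΣsΣt) / √[(nΣs² − (Σs)²)(nΣt² − (Σt)²)]
Numerator: 15×6837 − 335×325 = -6320
Denominator: √[(125625 − 112225)(114615 − 105625)] = √[13400 × 8990] = 10975.7004
r = -6320 / 10975.7004 ≈ -0.576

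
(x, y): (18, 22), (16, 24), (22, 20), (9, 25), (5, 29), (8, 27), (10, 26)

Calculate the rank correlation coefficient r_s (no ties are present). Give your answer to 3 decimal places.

-0.964

Rank x: 6, 5, 7, 3, 1, 2, 4
Rank y: 2, 3, 1, 4, 7, 6, 5
d = rank(x) − rank(y): 4, 2, 6, -1, -6, -4, -1; Σd² = 110
ρ = 1 − 6Σd² / [n(n²−1)] = 1 − 6×110 / (7×48) = 1 − 660/336 ≈ -0.964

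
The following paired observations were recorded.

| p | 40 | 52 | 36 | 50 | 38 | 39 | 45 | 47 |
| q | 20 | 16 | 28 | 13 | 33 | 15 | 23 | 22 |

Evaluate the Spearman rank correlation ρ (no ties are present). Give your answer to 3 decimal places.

Rank p: 4, 8, 1, 7, 2, 3, 5, 6
Rank q: 4, 3, 7, 1, 8, 2, 6, 5
d = rank(p) − rank(q): 0, 5, -6, 6, -6, 1, -1, 1; Σd² = 136
ρ = 1 − 6Σd² / [n(n²−1)] = 1 − 6×136 / (8×63) = 1 − 816/504 ≈ -0.619

-0.619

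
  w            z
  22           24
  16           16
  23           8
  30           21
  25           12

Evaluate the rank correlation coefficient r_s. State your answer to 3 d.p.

Rank w: 2, 1, 3, 5, 4
Rank z: 5, 3, 1, 4, 2
d = rank(w) − rank(z): -3, -2, 2, 1, 2; Σd² = 22
ρ = 1 − 6Σd² / [n(n²−1)] = 1 − 6×22 / (5×24) = 1 − 132/120 ≈ -0.100

-0.100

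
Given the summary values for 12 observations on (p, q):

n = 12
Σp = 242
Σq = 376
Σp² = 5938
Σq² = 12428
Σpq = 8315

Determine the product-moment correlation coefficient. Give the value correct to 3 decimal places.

r = (nΣpq − ΣpΣq) / √[(nΣp² − (Σp)²)(nΣq² − (Σq)²)]
Numerator: 12×8315 − 242×376 = 8788
Denominator: √[(71256 − 58564)(149136 − 141376)] = √[12692 × 7760] = 9924.2088
r = 8788 / 9924.2088 ≈ 0.886

0.886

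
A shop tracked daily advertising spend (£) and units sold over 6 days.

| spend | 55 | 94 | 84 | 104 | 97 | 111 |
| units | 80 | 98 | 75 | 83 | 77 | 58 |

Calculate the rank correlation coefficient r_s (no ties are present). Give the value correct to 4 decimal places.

Rank spend: 1, 3, 2, 5, 4, 6
Rank units: 4, 6, 2, 5, 3, 1
d = rank(spend) − rank(units): -3, -3, 0, 0, 1, 5; Σd² = 44
ρ = 1 − 6Σd² / [n(n²−1)] = 1 − 6×44 / (6×35) = 1 − 264/210 ≈ -0.2571

-0.2571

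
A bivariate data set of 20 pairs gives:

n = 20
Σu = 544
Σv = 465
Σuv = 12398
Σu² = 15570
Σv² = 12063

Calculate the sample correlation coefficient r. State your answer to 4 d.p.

-0.2541

r = (nΣuv − ΣuΣv) / √[(nΣu² − (Σu)²)(nΣv² − (Σv)²)]
Numerator: 20×12398 − 544×465 = -5000
Denominator: √[(311400 − 295936)(241260 − 216225)] = √[15464 × 25035] = 19675.9051
r = -5000 / 19675.9051 ≈ -0.2541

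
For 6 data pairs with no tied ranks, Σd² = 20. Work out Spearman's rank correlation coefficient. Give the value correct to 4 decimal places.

ρ = 1 − 6Σd² / [n(n²−1)] = 1 − 6×20 / (6×35)
  = 1 − 120/210 = 1 − 0.57143 ≈ 0.4286

0.4286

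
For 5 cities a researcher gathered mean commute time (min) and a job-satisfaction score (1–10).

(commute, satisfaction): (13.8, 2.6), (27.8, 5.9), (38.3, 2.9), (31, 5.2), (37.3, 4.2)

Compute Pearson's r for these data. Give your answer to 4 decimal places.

0.2188

n = 5, Σx = 148.2, Σy = 20.8, Σx² = 4782.46, Σy² = 94.66, Σxy = 628.83
nΣxy − ΣxΣy = 3144.15 − 3082.56 = 61.59
nΣx² − (Σx)² = 23912.3 − 21963.24 = 1949.06; nΣy² − (Σy)² = 473.3 − 432.64 = 40.66
r = 61.59 / √(1949.06 × 40.66) = 61.59 / 281.5116 ≈ 0.2188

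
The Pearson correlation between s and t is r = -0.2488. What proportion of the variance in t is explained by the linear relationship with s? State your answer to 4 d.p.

r² = (-0.2488)² = 0.0619

0.0619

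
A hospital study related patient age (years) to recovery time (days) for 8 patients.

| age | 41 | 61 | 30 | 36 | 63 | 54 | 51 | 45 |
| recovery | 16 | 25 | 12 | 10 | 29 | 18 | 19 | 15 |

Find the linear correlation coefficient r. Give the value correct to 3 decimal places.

n = 8, Σx = 381, Σy = 144, Σx² = 19109, Σy² = 2876, Σxy = 7344
nΣxy − ΣxΣy = 58752 − 54864 = 3888
nΣx² − (Σx)² = 152872 − 145161 = 7711; nΣy² − (Σy)² = 23008 − 20736 = 2272
r = 3888 / √(7711 × 2272) = 3888 / 4185.6173 ≈ 0.929

0.929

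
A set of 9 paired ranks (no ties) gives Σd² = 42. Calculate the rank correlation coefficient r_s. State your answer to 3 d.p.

ρ = 1 − 6Σd² / [n(n²−1)] = 1 − 6×42 / (9×80)
  = 1 − 252/720 = 1 − 0.3500 ≈ 0.650

0.650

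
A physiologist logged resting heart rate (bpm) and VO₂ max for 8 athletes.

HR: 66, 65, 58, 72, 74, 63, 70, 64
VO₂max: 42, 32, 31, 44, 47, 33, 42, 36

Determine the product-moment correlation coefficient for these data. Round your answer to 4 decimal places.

0.9075

n = 8, Σx = 532, Σy = 307, Σx² = 35570, Σy² = 12043, Σxy = 20619
nΣxy − ΣxΣy = 164952 − 163324 = 1628
nΣx² − (Σx)² = 284560 − 283024 = 1536; nΣy² − (Σy)² = 96344 − 94249 = 2095
r = 1628 / √(1536 × 2095) = 1628 / 1793.8562 ≈ 0.9075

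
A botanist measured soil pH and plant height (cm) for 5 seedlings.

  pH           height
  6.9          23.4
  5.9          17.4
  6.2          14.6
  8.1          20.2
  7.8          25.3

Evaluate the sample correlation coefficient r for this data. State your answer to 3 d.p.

n = 5, Σx = 34.9, Σy = 100.9, Σx² = 247.31, Σy² = 2111.61, Σxy = 715.6
nΣxy − ΣxΣy = 3578 − 3521.41 = 56.59
nΣx² − (Σx)² = 1236.55 − 1218.01 = 18.54; nΣy² − (Σy)² = 10558.05 − 10180.81 = 377.24
r = 56.59 / √(18.54 × 377.24) = 56.59 / 83.6303 ≈ 0.677

0.677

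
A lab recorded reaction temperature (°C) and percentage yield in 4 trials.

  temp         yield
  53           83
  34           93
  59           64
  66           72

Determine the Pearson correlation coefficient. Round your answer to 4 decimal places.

n = 4, Σx = 212, Σy = 312, Σx² = 11802, Σy² = 24818, Σxy = 16089
nΣxy − ΣxΣy = 64356 − 66144 = -1788
nΣx² − (Σx)² = 47208 − 44944 = 2264; nΣy² − (Σy)² = 99272 − 97344 = 1928
r = -1788 / √(2264 × 1928) = -1788 / 2089.2563 ≈ -0.8558

-0.8558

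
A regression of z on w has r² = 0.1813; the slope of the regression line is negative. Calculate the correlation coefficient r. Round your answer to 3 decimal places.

|r| = √0.1813 = 0.426
The association is negative, so r = −0.426.

-0.426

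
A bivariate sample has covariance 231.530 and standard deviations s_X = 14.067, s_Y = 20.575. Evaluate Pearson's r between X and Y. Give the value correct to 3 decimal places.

0.800

r = Cov(X,Y) / (s_X · s_Y) = 231.530 / (14.067 × 20.575)
  = 231.530 / 289.4285 ≈ 0.800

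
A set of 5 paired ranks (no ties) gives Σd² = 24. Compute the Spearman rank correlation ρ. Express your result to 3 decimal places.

ρ = 1 − 6Σd² / [n(n²−1)] = 1 − 6×24 / (5×24)
  = 1 − 144/120 = 1 − 1.2000 ≈ -0.200

-0.200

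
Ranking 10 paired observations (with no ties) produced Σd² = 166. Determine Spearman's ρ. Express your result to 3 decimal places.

-0.006

ρ = 1 − 6Σd² / [n(n²−1)] = 1 − 6×166 / (10×99)
  = 1 − 996/990 = 1 − 1.0061 ≈ -0.006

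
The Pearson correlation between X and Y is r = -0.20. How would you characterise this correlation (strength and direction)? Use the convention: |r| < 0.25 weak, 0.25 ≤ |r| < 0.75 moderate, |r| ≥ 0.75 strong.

weak negative

r = -0.20 < 0 so the relationship is negative.
|r| = 0.20, which falls in the weak range.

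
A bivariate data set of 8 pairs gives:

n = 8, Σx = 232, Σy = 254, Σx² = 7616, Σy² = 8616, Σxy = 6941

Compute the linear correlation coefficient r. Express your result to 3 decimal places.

r = (nΣxy − ΣxΣy) / √[(nΣx² − (Σx)²)(nΣy² − (Σy)²)]
Numerator: 8×6941 − 232×254 = -3400
Denominator: √[(60928 − 53824)(68928 − 64516)] = √[7104 × 4412] = 5598.4684
r = -3400 / 5598.4684 ≈ -0.607

-0.607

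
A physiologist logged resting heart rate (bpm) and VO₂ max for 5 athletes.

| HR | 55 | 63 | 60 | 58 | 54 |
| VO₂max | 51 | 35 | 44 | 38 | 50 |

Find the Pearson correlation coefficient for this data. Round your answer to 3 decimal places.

-0.863

n = 5, Σx = 290, Σy = 218, Σx² = 16874, Σy² = 9706, Σxy = 12554
nΣxy − ΣxΣy = 62770 − 63220 = -450
nΣx² − (Σx)² = 84370 − 84100 = 270; nΣy² − (Σy)² = 48530 − 47524 = 1006
r = -450 / √(270 × 1006) = -450 / 521.1718 ≈ -0.863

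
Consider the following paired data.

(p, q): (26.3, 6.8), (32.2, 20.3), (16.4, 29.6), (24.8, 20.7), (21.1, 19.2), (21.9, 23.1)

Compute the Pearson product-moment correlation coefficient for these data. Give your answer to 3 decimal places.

n = 6, Σp = 142.7, Σq = 119.7, Σp² = 3537.35, Σq² = 2665.23, Σpq = 2742.31
nΣpq − ΣpΣq = 16453.86 − 17081.19 = -627.33
nΣp² − (Σp)² = 21224.1 − 20363.29 = 860.81; nΣq² − (Σq)² = 15991.38 − 14328.09 = 1663.29
r = -627.33 / √(860.81 × 1663.29) = -627.33 / 1196.5687 ≈ -0.524

-0.524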